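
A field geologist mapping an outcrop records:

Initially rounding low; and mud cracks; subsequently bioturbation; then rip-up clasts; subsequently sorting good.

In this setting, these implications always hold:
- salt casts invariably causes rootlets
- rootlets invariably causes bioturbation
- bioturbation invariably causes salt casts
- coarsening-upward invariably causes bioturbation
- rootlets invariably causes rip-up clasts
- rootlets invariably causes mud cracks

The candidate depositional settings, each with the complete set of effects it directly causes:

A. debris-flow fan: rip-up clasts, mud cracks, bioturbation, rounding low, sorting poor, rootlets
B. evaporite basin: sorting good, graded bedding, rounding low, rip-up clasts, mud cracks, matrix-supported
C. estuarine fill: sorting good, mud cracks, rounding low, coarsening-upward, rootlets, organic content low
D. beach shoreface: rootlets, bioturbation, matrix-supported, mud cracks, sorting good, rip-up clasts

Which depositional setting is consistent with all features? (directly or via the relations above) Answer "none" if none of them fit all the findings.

C

For each candidate, compare predicted effects to what was observed:
(A) debris-flow fan — fails on sorting good (predicts sorting poor, not sorting good)
(B) evaporite basin — rounding low ✓; mud cracks ✓; bioturbation ✗; rip-up clasts ✓; sorting good ✓
(C) estuarine fill — accounts for every observation (bioturbation through rootlets → bioturbation)
(D) beach shoreface — rounding low ✗; mud cracks ✓; bioturbation ✓; rip-up clasts ✓; sorting good ✓
(C) is the only candidate with no mismatches.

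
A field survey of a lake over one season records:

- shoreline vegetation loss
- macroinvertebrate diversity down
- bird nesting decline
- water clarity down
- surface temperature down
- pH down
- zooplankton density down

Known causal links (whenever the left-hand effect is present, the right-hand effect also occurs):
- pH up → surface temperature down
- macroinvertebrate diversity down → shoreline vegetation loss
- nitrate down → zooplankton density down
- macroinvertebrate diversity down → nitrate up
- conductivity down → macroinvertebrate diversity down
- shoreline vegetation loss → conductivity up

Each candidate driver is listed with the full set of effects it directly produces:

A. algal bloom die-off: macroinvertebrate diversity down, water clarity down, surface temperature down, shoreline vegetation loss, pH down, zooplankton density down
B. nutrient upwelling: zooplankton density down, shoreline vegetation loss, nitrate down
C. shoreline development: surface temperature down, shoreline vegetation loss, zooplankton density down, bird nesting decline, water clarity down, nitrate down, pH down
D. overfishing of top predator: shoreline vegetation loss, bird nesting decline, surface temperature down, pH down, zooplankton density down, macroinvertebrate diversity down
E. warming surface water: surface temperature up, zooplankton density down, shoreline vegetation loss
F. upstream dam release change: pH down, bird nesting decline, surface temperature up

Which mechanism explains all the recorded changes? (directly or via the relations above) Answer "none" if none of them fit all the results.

none

Per-candidate check:
(A) algal bloom die-off — shoreline vegetation loss +; macroinvertebrate diversity down +; bird nesting decline -; water clarity down +; surface temperature down +; pH down +; zooplankton density down +
(B) nutrient upwelling — shoreline vegetation loss +; macroinvertebrate diversity down -; bird nesting decline -; water clarity down -; surface temperature down -; pH down -; zooplankton density down +
(C) shoreline development — shoreline vegetation loss +; macroinvertebrate diversity down -; bird nesting decline +; water clarity down +; surface temperature down +; pH down +; zooplankton density down +
(D) overfishing of top predator — shoreline vegetation loss +; macroinvertebrate diversity down +; bird nesting decline +; water clarity down -; surface temperature down +; pH down +; zooplankton density down +
(E) warming surface water — shoreline vegetation loss +; macroinvertebrate diversity down -; bird nesting decline -; water clarity down -; surface temperature down -; pH down -; zooplankton density down +
(F) upstream dam release change — fails on shoreline vegetation loss, macroinvertebrate diversity down, water clarity down, surface temperature down, zooplankton density down (predicts surface temperature up, not surface temperature down)
Every candidate fails on at least one observation.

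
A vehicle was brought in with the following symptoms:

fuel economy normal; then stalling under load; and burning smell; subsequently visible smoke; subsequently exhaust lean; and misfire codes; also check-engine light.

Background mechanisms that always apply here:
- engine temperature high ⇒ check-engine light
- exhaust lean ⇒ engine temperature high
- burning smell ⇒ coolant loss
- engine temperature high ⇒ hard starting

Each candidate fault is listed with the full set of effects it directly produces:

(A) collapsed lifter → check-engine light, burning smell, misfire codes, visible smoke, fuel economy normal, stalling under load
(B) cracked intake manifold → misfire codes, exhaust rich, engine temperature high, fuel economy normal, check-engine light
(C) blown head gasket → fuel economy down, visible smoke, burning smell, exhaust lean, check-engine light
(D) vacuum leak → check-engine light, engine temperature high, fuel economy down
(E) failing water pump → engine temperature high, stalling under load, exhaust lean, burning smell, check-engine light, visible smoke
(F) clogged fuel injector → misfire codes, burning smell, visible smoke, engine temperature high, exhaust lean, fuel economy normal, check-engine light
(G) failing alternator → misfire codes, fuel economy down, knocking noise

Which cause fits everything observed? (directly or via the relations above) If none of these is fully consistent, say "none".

none

For each candidate, compare predicted effects to what was observed:
(A) collapsed lifter — does not account for exhaust lean
(B) cracked intake manifold — fails on stalling under load, burning smell, visible smoke, exhaust lean (predicts exhaust rich, not exhaust lean)
(C) blown head gasket — fuel economy normal NO; stalling under load NO; burning smell yes; visible smoke yes; exhaust lean yes; misfire codes NO; check-engine light yes
(D) vacuum leak — fails on fuel economy normal, stalling under load, burning smell, visible smoke, exhaust lean, misfire codes (predicts fuel economy down, not fuel economy normal)
(E) failing water pump — does not account for fuel economy normal, misfire codes
(F) clogged fuel injector — does not account for stalling under load
(G) failing alternator — fuel economy normal NO; stalling under load NO; burning smell NO; visible smoke NO; exhaust lean NO; misfire codes yes; check-engine light NO
None of the listed candidates fits everything.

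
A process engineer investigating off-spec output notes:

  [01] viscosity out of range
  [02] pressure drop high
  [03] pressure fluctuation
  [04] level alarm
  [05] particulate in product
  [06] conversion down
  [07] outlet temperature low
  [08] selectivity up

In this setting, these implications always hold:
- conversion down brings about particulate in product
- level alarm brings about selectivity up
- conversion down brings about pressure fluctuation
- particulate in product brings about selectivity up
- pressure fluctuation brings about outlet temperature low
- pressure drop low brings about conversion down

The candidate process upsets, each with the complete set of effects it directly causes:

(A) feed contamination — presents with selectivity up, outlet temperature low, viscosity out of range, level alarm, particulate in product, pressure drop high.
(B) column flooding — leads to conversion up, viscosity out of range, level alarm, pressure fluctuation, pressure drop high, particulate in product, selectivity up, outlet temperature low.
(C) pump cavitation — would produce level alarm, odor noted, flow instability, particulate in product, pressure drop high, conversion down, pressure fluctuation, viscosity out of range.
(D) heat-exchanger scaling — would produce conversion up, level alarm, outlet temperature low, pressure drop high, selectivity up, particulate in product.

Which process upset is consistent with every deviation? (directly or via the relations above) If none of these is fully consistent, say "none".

C

Per-candidate check:
(A) feed contamination — viscosity out of range match; pressure drop high match; pressure fluctuation miss; level alarm match; particulate in product match; conversion down miss; outlet temperature low match; selectivity up match
(B) column flooding — viscosity out of range match; pressure drop high match; pressure fluctuation match; level alarm match; particulate in product match; conversion down miss; outlet temperature low match; selectivity up match
(C) pump cavitation — accounts for every observation (outlet temperature low through pressure fluctuation → outlet temperature low)
(D) heat-exchanger scaling — viscosity out of range miss; pressure drop high match; pressure fluctuation miss; level alarm match; particulate in product match; conversion down miss; outlet temperature low match; selectivity up match
Only (C) is consistent with every observation.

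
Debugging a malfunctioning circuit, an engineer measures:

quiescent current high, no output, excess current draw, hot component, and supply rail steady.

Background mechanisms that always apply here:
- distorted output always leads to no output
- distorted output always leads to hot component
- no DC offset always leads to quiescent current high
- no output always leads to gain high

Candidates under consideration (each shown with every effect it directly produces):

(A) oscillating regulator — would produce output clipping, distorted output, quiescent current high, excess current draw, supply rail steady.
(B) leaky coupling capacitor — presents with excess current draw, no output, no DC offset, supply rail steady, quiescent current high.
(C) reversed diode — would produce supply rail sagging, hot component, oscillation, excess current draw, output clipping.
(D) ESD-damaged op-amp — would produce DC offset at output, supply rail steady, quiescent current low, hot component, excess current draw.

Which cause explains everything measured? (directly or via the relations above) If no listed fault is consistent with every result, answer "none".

A

Checking each candidate against the observations:
(A) oscillating regulator — quiescent current high yes; no output yes (by distorted output → no output); excess current draw yes; hot component yes (by distorted output → hot component); supply rail steady yes
(B) leaky coupling capacitor — does not account for hot component
(C) reversed diode — quiescent current high NO; no output NO; excess current draw yes; hot component yes; supply rail steady NO
(D) ESD-damaged op-amp — quiescent current high NO; no output NO; excess current draw yes; hot component yes; supply rail steady yes
(A) is the only candidate with no mismatches.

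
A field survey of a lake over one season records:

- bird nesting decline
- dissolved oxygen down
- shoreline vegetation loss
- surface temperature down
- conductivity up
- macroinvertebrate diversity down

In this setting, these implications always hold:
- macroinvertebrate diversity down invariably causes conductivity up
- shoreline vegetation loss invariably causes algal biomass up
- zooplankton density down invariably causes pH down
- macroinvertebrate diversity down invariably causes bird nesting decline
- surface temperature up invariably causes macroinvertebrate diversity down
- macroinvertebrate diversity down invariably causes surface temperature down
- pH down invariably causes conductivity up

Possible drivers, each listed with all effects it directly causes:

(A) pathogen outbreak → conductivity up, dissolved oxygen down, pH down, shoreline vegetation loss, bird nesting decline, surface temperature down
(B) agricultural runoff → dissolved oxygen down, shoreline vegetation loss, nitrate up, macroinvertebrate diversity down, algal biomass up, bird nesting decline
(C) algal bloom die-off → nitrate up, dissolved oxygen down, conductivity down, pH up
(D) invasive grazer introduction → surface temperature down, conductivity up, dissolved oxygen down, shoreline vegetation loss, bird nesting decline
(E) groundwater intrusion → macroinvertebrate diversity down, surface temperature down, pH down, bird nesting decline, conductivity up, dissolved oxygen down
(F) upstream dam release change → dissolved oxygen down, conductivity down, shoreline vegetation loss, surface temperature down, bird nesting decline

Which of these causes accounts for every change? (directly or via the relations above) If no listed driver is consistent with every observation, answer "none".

B

Per-candidate check:
(A) pathogen outbreak — bird nesting decline +; dissolved oxygen down +; shoreline vegetation loss +; surface temperature down +; conductivity up +; macroinvertebrate diversity down -
(B) agricultural runoff — bird nesting decline +; dissolved oxygen down +; shoreline vegetation loss +; surface temperature down + (via macroinvertebrate diversity down → surface temperature down); conductivity up + (via macroinvertebrate diversity down → conductivity up); macroinvertebrate diversity down +
(C) algal bloom die-off — fails on bird nesting decline, shoreline vegetation loss, surface temperature down, conductivity up, macroinvertebrate diversity down (predicts conductivity down, not conductivity up)
(D) invasive grazer introduction — does not account for macroinvertebrate diversity down
(E) groundwater intrusion — does not account for shoreline vegetation loss
(F) upstream dam release change — bird nesting decline +; dissolved oxygen down +; shoreline vegetation loss +; surface temperature down +; conductivity up -; macroinvertebrate diversity down -
Only (B) is consistent with every observation.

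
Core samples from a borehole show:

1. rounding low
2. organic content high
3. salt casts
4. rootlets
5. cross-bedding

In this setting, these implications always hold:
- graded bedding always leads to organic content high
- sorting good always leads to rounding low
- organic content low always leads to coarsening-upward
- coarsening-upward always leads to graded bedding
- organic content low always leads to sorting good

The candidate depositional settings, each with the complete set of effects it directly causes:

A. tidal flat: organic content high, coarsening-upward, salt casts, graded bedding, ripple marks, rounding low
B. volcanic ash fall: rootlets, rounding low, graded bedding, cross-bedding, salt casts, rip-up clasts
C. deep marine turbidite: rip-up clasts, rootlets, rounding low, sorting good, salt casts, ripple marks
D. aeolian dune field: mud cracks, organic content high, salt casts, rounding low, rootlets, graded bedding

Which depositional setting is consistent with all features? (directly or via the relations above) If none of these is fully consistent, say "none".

Per-candidate check:
(A) tidal flat — rounding low yes; organic content high yes; salt casts yes; rootlets NO; cross-bedding NO
(B) volcanic ash fall — rounding low yes; organic content high yes (via graded bedding → organic content high); salt casts yes; rootlets yes; cross-bedding yes
(C) deep marine turbidite — does not account for organic content high, cross-bedding
(D) aeolian dune field — rounding low yes; organic content high yes; salt casts yes; rootlets yes; cross-bedding NO
(B) alone accounts for all the evidence.

B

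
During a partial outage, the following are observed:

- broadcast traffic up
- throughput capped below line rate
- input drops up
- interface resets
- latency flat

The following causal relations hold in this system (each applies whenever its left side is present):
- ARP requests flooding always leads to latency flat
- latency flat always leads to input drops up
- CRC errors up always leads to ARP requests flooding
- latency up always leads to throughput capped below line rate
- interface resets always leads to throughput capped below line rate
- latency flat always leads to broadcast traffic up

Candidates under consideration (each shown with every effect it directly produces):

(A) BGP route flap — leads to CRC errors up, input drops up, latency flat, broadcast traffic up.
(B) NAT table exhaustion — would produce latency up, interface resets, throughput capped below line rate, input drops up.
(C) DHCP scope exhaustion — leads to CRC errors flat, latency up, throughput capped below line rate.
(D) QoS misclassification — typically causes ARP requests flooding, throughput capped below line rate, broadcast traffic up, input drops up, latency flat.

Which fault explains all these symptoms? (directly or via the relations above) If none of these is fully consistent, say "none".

Checking each candidate against the observations:
(A) BGP route flap — broadcast traffic up +; throughput capped below line rate -; input drops up +; interface resets -; latency flat +
(B) NAT table exhaustion — broadcast traffic up -; throughput capped below line rate +; input drops up +; interface resets +; latency flat -
(C) DHCP scope exhaustion — fails on broadcast traffic up, input drops up, interface resets, latency flat (predicts latency up, not latency flat)
(D) QoS misclassification — does not account for interface resets
No candidate is consistent with all observations.

none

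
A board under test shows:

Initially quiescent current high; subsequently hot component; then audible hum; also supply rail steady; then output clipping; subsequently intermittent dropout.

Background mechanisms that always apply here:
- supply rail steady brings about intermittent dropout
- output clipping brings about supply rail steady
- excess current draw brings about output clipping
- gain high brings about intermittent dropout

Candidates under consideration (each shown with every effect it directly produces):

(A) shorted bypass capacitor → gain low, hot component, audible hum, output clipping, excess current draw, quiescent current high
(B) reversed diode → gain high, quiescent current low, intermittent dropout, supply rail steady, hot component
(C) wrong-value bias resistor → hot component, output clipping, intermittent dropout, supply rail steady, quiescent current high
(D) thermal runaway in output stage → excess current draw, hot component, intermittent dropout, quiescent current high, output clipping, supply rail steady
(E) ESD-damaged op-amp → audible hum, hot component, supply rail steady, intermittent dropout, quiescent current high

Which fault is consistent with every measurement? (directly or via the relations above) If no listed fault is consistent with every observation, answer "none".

A

Checking each candidate against the observations:
(A) shorted bypass capacitor — accounts for every observation (supply rail steady through output clipping → supply rail steady)
(B) reversed diode — quiescent current high ✗; hot component ✓; audible hum ✗; supply rail steady ✓; output clipping ✗; intermittent dropout ✓
(C) wrong-value bias resistor — does not account for audible hum
(D) thermal runaway in output stage — quiescent current high ✓; hot component ✓; audible hum ✗; supply rail steady ✓; output clipping ✓; intermittent dropout ✓
(E) ESD-damaged op-amp — quiescent current high ✓; hot component ✓; audible hum ✓; supply rail steady ✓; output clipping ✗; intermittent dropout ✓
Only (A) is consistent with every observation.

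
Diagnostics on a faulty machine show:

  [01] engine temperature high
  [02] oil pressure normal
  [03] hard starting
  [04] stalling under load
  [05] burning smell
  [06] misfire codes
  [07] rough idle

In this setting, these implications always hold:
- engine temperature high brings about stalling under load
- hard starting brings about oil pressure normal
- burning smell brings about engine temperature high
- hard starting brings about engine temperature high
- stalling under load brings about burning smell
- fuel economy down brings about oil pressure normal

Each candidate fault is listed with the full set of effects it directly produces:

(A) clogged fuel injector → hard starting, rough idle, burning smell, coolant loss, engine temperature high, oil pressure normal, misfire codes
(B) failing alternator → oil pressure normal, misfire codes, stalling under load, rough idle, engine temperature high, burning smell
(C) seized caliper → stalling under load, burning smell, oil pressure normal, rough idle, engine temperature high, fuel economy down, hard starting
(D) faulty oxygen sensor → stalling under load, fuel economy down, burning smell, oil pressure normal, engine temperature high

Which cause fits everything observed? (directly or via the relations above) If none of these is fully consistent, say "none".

A

Per-candidate check:
(A) clogged fuel injector — engine temperature high ✓; oil pressure normal ✓; hard starting ✓; stalling under load ✓ (by engine temperature high → stalling under load); burning smell ✓; misfire codes ✓; rough idle ✓
(B) failing alternator — engine temperature high ✓; oil pressure normal ✓; hard starting ✗; stalling under load ✓; burning smell ✓; misfire codes ✓; rough idle ✓
(C) seized caliper — does not account for misfire codes
(D) faulty oxygen sensor — engine temperature high ✓; oil pressure normal ✓; hard starting ✗; stalling under load ✓; burning smell ✓; misfire codes ✗; rough idle ✗
Only (A) is consistent with every observation.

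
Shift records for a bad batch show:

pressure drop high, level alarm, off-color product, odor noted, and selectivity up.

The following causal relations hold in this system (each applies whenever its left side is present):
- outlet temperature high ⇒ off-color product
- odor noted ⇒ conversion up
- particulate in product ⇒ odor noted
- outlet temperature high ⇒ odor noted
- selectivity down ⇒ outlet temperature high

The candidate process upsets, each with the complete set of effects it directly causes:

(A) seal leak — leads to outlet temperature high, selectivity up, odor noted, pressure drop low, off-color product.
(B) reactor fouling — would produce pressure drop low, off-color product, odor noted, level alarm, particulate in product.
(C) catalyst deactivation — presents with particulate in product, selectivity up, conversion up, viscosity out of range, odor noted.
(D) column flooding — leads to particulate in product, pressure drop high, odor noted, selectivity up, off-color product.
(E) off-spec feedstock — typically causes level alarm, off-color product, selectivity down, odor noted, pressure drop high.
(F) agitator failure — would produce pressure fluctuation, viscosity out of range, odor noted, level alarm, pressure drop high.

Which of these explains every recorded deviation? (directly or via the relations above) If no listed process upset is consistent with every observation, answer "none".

none

Per-candidate check:
(A) seal leak — pressure drop high miss; level alarm miss; off-color product match; odor noted match; selectivity up match
(B) reactor fouling — pressure drop high miss; level alarm match; off-color product match; odor noted match; selectivity up miss
(C) catalyst deactivation — does not account for pressure drop high, level alarm, off-color product
(D) column flooding — pressure drop high match; level alarm miss; off-color product match; odor noted match; selectivity up match
(E) off-spec feedstock — fails on selectivity up (predicts selectivity down, not selectivity up)
(F) agitator failure — does not account for off-color product, selectivity up
Every candidate fails on at least one observation.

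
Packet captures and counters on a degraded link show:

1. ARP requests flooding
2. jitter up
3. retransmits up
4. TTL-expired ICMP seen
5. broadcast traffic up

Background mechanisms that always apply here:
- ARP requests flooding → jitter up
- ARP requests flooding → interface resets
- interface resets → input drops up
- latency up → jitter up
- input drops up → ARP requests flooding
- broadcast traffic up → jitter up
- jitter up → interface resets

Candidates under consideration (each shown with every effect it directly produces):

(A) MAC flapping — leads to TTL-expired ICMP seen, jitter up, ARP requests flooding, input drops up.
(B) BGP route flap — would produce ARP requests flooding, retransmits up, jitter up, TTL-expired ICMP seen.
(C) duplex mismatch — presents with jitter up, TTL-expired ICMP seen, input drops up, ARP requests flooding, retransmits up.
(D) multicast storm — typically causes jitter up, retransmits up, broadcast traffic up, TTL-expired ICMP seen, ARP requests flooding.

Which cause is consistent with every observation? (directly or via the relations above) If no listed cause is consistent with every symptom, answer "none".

D

Per-candidate check:
(A) MAC flapping — does not account for retransmits up, broadcast traffic up
(B) BGP route flap — does not account for broadcast traffic up
(C) duplex mismatch — ARP requests flooding ✓; jitter up ✓; retransmits up ✓; TTL-expired ICMP seen ✓; broadcast traffic up ✗
(D) multicast storm — ARP requests flooding ✓; jitter up ✓; retransmits up ✓; TTL-expired ICMP seen ✓; broadcast traffic up ✓
(D) is the only candidate with no mismatches.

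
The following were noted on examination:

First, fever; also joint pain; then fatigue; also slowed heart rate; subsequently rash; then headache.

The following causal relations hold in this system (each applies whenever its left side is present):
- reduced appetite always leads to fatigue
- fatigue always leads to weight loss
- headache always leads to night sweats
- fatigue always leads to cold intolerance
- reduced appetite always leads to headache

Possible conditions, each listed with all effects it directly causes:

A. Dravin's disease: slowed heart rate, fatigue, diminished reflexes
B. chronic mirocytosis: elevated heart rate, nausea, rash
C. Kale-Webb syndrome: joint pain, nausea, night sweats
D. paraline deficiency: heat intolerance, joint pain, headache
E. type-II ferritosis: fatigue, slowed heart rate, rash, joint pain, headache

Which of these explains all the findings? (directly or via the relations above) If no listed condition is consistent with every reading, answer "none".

Testing each hypothesis:
(A) Dravin's disease — does not account for fever, joint pain, rash, headache
(B) chronic mirocytosis — fails on fever, joint pain, fatigue, slowed heart rate, headache (predicts elevated heart rate, not slowed heart rate)
(C) Kale-Webb syndrome — does not account for fever, fatigue, slowed heart rate, rash, headache
(D) paraline deficiency — fever ✗; joint pain ✓; fatigue ✗; slowed heart rate ✗; rash ✗; headache ✓
(E) type-II ferritosis — does not account for fever
No candidate is consistent with all observations.

none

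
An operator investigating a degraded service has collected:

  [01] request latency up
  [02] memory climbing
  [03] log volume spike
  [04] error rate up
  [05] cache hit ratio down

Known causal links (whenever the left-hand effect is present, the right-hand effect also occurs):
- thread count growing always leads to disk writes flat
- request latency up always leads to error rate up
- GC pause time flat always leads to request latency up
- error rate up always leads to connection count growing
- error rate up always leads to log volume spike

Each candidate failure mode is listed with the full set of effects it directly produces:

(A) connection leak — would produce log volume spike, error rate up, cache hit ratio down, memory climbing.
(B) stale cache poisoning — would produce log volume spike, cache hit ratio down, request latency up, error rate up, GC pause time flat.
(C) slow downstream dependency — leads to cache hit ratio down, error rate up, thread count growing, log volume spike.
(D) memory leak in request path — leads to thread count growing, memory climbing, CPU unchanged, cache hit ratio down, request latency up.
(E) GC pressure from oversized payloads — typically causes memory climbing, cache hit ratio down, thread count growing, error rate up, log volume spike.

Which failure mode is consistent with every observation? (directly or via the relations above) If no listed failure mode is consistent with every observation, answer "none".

For each candidate, compare predicted effects to what was observed:
(A) connection leak — does not account for request latency up
(B) stale cache poisoning — does not account for memory climbing
(C) slow downstream dependency — request latency up NO; memory climbing NO; log volume spike yes; error rate up yes; cache hit ratio down yes
(D) memory leak in request path — request latency up yes; memory climbing yes; log volume spike yes (by request latency up → error rate up → log volume spike); error rate up yes (by request latency up → error rate up); cache hit ratio down yes
(E) GC pressure from oversized payloads — request latency up NO; memory climbing yes; log volume spike yes; error rate up yes; cache hit ratio down yes
Only (D) is consistent with every observation.

D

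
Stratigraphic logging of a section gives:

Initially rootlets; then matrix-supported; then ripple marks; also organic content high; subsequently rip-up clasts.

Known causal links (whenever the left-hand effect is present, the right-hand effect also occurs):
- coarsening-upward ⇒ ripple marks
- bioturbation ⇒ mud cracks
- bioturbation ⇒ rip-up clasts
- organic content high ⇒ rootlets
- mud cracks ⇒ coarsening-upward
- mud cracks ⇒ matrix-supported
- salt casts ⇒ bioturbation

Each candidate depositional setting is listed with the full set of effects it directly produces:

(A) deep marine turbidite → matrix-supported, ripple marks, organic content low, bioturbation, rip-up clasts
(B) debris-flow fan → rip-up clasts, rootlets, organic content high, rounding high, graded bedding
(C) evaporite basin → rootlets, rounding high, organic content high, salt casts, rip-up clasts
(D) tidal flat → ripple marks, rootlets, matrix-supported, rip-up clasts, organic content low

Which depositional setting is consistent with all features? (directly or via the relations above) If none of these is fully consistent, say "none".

Per-candidate check:
(A) deep marine turbidite — fails on rootlets, organic content high (predicts organic content low, not organic content high)
(B) debris-flow fan — does not account for matrix-supported, ripple marks
(C) evaporite basin — accounts for every observation (matrix-supported through salt casts → bioturbation → mud cracks → matrix-supported)
(D) tidal flat — fails on organic content high (predicts organic content low, not organic content high)
Only (C) is consistent with every observation.

C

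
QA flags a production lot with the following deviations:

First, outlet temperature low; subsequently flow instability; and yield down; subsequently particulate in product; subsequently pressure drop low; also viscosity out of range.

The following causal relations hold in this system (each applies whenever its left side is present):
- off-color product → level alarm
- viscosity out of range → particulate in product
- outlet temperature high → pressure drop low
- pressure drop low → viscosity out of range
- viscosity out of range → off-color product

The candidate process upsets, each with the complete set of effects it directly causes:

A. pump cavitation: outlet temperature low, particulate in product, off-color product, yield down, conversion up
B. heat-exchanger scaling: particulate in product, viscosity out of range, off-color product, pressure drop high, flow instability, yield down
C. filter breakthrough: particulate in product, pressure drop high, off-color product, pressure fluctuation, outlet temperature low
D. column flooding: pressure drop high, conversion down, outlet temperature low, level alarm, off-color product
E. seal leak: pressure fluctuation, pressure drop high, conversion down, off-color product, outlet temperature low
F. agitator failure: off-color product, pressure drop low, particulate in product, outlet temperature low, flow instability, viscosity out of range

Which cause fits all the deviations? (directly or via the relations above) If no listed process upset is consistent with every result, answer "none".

Testing each hypothesis:
(A) pump cavitation — does not account for flow instability, pressure drop low, viscosity out of range
(B) heat-exchanger scaling — outlet temperature low ✗; flow instability ✓; yield down ✓; particulate in product ✓; pressure drop low ✗; viscosity out of range ✓
(C) filter breakthrough — fails on flow instability, yield down, pressure drop low, viscosity out of range (predicts pressure drop high, not pressure drop low)
(D) column flooding — fails on flow instability, yield down, particulate in product, pressure drop low, viscosity out of range (predicts pressure drop high, not pressure drop low)
(E) seal leak — fails on flow instability, yield down, particulate in product, pressure drop low, viscosity out of range (predicts pressure drop high, not pressure drop low)
(F) agitator failure — does not account for yield down
No candidate is consistent with all observations.

none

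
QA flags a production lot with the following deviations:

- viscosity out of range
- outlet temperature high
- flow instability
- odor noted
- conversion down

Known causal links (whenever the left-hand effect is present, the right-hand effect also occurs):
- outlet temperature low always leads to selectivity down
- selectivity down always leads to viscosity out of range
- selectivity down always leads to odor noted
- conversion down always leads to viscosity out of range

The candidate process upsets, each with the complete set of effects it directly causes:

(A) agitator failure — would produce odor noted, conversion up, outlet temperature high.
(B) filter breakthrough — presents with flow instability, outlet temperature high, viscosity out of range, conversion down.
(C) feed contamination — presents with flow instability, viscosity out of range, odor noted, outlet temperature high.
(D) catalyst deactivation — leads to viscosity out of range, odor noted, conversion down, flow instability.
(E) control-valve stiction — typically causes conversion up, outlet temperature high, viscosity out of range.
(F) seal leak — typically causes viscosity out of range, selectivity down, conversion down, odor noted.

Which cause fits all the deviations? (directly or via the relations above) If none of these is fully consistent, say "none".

For each candidate, compare predicted effects to what was observed:
(A) agitator failure — fails on viscosity out of range, flow instability, conversion down (predicts conversion up, not conversion down)
(B) filter breakthrough — viscosity out of range ✓; outlet temperature high ✓; flow instability ✓; odor noted ✗; conversion down ✓
(C) feed contamination — does not account for conversion down
(D) catalyst deactivation — does not account for outlet temperature high
(E) control-valve stiction — fails on flow instability, odor noted, conversion down (predicts conversion up, not conversion down)
(F) seal leak — does not account for outlet temperature high, flow instability
No candidate is consistent with all observations.

none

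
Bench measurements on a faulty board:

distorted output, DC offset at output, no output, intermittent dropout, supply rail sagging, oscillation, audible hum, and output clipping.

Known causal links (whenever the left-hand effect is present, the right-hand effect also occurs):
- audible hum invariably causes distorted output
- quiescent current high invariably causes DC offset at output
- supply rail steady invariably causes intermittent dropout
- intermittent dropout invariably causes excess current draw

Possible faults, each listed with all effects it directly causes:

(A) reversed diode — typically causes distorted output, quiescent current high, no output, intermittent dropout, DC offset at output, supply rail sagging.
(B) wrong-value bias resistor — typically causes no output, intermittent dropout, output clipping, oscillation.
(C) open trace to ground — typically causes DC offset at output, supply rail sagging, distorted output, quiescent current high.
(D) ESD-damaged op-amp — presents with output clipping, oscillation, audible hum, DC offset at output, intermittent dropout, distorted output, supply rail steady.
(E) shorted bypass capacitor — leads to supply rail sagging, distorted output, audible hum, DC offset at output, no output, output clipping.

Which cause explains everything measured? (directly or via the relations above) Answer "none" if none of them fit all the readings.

Testing each hypothesis:
(A) reversed diode — does not account for oscillation, audible hum, output clipping
(B) wrong-value bias resistor — does not account for distorted output, DC offset at output, supply rail sagging, audible hum
(C) open trace to ground — distorted output match; DC offset at output match; no output miss; intermittent dropout miss; supply rail sagging match; oscillation miss; audible hum miss; output clipping miss
(D) ESD-damaged op-amp — distorted output match; DC offset at output match; no output miss; intermittent dropout match; supply rail sagging miss; oscillation match; audible hum match; output clipping match
(E) shorted bypass capacitor — does not account for intermittent dropout, oscillation
Every candidate fails on at least one observation.

none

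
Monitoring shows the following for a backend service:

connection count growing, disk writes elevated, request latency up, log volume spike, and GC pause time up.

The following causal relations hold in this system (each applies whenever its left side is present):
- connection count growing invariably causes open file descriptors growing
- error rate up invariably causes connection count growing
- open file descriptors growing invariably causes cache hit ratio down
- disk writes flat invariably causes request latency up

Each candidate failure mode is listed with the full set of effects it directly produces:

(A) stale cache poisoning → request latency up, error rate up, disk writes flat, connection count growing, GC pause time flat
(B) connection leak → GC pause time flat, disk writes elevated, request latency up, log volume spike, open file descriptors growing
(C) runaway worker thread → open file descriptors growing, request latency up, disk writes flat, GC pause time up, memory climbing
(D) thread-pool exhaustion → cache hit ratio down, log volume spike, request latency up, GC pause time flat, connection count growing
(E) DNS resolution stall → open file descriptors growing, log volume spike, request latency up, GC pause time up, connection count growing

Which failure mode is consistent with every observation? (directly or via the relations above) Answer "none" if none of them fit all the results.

Testing each hypothesis:
(A) stale cache poisoning — fails on disk writes elevated, log volume spike, GC pause time up (predicts disk writes flat, not disk writes elevated; predicts GC pause time flat, not GC pause time up)
(B) connection leak — connection count growing ✗; disk writes elevated ✓; request latency up ✓; log volume spike ✓; GC pause time up ✗
(C) runaway worker thread — fails on connection count growing, disk writes elevated, log volume spike (predicts disk writes flat, not disk writes elevated)
(D) thread-pool exhaustion — fails on disk writes elevated, GC pause time up (predicts GC pause time flat, not GC pause time up)
(E) DNS resolution stall — does not account for disk writes elevated
None of the listed candidates fits everything.

none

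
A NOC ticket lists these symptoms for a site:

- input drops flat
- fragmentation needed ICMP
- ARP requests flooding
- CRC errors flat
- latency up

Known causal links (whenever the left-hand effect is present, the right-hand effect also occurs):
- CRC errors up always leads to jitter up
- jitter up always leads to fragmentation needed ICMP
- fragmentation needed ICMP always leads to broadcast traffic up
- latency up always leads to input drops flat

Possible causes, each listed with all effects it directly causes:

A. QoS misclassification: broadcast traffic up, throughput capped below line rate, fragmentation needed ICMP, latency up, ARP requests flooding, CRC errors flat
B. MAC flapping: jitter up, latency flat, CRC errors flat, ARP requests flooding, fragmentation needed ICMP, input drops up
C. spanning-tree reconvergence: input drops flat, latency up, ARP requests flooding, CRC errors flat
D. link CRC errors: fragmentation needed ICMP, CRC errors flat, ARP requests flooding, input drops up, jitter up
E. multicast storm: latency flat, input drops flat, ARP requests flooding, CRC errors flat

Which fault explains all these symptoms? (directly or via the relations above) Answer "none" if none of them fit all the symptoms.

A

Per-candidate check:
(A) QoS misclassification — input drops flat yes (by latency up → input drops flat); fragmentation needed ICMP yes; ARP requests flooding yes; CRC errors flat yes; latency up yes
(B) MAC flapping — input drops flat NO; fragmentation needed ICMP yes; ARP requests flooding yes; CRC errors flat yes; latency up NO
(C) spanning-tree reconvergence — does not account for fragmentation needed ICMP
(D) link CRC errors — fails on input drops flat, latency up (predicts input drops up, not input drops flat)
(E) multicast storm — fails on fragmentation needed ICMP, latency up (predicts latency flat, not latency up)
Only (A) is consistent with every observation.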